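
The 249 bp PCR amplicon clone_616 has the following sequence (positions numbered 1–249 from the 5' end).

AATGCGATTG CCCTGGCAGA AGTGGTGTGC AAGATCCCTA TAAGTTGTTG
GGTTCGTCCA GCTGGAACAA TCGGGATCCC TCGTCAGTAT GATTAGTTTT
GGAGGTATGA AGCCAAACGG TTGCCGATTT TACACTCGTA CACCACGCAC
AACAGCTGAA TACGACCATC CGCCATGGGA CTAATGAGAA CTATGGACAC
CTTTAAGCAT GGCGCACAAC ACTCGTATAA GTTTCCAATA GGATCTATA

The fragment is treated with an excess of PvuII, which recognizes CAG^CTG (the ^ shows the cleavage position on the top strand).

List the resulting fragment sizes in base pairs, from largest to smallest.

94, 94, 61 bp

PvuII sites (CAGCTG) start at positions 59, 153.
PvuII cuts after base 3 of each site, so after positions 61, 155.
Linear molecule, 2 cuts → 3 fragments:
  1–61 → 61 bp
  62–155 → 94 bp
  156–249 → 94 bp
Sorted largest to smallest: 94, 94, 61 bp.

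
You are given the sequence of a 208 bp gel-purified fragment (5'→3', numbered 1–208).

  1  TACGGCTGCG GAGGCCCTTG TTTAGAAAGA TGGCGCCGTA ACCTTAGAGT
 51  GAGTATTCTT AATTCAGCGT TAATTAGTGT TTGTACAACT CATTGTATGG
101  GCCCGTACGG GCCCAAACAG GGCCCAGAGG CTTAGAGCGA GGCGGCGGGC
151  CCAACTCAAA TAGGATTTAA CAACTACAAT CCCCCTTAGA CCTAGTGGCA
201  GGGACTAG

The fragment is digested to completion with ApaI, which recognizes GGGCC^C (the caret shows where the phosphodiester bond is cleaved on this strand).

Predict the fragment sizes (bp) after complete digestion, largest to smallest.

ApaI sites (GGGCCC) start at positions 99, 109, 120, 147.
ApaI cuts after base 5 of each site (before the last base), so after positions 103, 113, 124, 151.
Linear molecule, 4 cuts → 5 fragments:
  1–103 → 103 bp
  104–113 → 10 bp
  114–124 → 11 bp
  125–151 → 27 bp
  152–208 → 57 bp
Sorted largest to smallest: 103, 57, 27, 11, 10 bp.

103, 57, 27, 11, 10 bp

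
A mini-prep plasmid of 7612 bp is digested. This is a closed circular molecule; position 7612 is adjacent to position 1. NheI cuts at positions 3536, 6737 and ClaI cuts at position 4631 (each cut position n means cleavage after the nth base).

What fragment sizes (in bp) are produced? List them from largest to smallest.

Combined cut positions (sorted): 3536, 4631, 6737.
Circular molecule, 3 cuts → 3 fragments:
  4631 − 3536 = 1095 bp
  6737 − 4631 = 2106 bp
  wrap: 7612 − 6737 + 3536 = 4411 bp
Sorted largest to smallest: 4411, 2106, 1095 bp.

4411, 2106, 1095 bp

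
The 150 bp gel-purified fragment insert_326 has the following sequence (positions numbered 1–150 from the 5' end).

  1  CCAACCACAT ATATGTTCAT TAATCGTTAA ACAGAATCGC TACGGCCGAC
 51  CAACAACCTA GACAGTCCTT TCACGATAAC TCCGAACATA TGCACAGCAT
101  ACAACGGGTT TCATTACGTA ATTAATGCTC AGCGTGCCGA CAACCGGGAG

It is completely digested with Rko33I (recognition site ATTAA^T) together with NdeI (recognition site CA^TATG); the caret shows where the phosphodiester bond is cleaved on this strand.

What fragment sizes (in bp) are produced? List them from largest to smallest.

Rko33I sites (ATTAAT) start at positions 19, 121.
Rko33I cuts after base 5 of each site (before the last base), so after positions 23, 125.
The NdeI site (CATATG) starts at position 87.
NdeI cuts after base 2 of each site, so after position 88.
Combined cut positions: 23, 88, 125.
Linear molecule, 3 cuts → 4 fragments:
  1–23 → 23 bp
  24–88 → 65 bp
  89–125 → 37 bp
  126–150 → 25 bp
Sorted largest to smallest: 65, 37, 25, 23 bp.

65, 37, 25, 23 bp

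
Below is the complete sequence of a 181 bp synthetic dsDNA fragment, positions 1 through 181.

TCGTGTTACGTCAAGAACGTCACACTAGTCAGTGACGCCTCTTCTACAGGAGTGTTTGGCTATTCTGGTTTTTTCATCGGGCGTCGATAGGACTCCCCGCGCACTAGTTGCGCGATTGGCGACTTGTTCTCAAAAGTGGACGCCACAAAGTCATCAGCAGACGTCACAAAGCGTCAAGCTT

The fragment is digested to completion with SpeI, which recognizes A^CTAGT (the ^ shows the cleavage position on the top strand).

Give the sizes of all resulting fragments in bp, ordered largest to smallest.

SpeI sites (ACTAGT) start at positions 24, 103.
SpeI cuts after the first base of each site, so after positions 24, 103.
Linear molecule, 2 cuts → 3 fragments:
  1–24 → 24 bp
  25–103 → 79 bp
  104–181 → 78 bp
Sorted largest to smallest: 79, 78, 24 bp.

79, 78, 24 bp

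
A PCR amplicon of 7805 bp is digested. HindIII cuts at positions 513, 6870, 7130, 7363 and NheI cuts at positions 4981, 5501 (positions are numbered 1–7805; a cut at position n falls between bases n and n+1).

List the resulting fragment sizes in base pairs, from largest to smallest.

Combined cut positions (sorted): 513, 4981, 5501, 6870, 7130, 7363.
Linear molecule, 6 cuts → 7 fragments:
  513 − 0 = 513 bp
  4981 − 513 = 4468 bp
  5501 − 4981 = 520 bp
  6870 − 5501 = 1369 bp
  7130 − 6870 = 260 bp
  7363 − 7130 = 233 bp
  7805 − 7363 = 442 bp
Sorted largest to smallest: 4468, 1369, 520, 513, 442, 260, 233 bp.

4468, 1369, 520, 513, 442, 260, 233 bp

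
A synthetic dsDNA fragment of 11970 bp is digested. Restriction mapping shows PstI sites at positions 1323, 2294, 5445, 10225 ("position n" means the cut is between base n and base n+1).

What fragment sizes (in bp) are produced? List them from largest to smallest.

Linear molecule, 4 cuts → 5 fragments:
  1323 − 0 = 1323 bp
  2294 − 1323 = 971 bp
  5445 − 2294 = 3151 bp
  10225 − 5445 = 4780 bp
  11970 − 10225 = 1745 bp
Sorted largest to smallest: 4780, 3151, 1745, 1323, 971 bp.

4780, 3151, 1745, 1323, 971 bp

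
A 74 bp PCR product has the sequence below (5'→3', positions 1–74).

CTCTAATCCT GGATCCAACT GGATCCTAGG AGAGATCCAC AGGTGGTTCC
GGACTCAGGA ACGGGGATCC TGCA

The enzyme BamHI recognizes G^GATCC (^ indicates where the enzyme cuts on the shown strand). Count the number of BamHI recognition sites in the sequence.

3

GGATCC occurs starting at positions 11, 21, 65.
BamHI cuts at 3 sites.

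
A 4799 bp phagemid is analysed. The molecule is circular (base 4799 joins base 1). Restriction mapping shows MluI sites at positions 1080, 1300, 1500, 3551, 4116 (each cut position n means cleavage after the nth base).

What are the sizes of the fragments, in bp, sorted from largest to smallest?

Circular molecule, 5 cuts → 5 fragments:
  1300 − 1080 = 220 bp
  1500 − 1300 = 200 bp
  3551 − 1500 = 2051 bp
  4116 − 3551 = 565 bp
  wrap: 4799 − 4116 + 1080 = 1763 bp
Sorted largest to smallest: 2051, 1763, 565, 220, 200 bp.

2051, 1763, 565, 220, 200 bp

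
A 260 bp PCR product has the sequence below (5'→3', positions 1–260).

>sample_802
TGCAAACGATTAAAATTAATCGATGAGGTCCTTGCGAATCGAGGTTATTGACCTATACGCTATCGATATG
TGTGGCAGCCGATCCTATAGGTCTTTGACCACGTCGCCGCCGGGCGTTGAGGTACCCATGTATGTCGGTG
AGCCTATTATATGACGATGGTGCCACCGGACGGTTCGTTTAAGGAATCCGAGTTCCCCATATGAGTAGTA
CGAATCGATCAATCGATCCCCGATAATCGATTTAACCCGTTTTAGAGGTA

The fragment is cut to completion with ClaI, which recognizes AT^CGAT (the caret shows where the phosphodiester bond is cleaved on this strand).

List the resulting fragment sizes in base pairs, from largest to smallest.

152, 43, 23, 20, 14, 8 bp

ClaI sites (ATCGAT) start at positions 19, 62, 214, 222, 236.
ClaI cuts after base 2 of each site, so after positions 20, 63, 215, 223, 237.
Linear molecule, 5 cuts → 6 fragments:
  1–20 → 20 bp
  21–63 → 43 bp
  64–215 → 152 bp
  216–223 → 8 bp
  224–237 → 14 bp
  238–260 → 23 bp
Sorted largest to smallest: 152, 43, 23, 20, 14, 8 bp.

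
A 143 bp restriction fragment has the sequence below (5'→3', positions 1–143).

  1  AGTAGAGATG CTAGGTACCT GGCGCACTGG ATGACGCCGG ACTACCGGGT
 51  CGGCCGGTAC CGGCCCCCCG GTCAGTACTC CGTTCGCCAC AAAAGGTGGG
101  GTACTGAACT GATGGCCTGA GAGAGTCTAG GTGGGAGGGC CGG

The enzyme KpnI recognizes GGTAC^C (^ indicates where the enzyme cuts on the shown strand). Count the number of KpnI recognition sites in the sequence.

2

GGTACC occurs starting at positions 14, 56.
KpnI cuts at 2 sites.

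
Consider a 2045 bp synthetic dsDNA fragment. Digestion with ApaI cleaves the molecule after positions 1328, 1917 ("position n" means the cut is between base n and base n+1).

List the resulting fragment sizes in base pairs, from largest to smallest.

1328, 589, 128 bp

Linear molecule, 2 cuts → 3 fragments:
  1328 − 0 = 1328 bp
  1917 − 1328 = 589 bp
  2045 − 1917 = 128 bp
Sorted largest to smallest: 1328, 589, 128 bp.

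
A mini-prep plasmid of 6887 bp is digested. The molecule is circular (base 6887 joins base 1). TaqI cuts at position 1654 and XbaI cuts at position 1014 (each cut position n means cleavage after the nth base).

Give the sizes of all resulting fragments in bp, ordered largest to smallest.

Combined cut positions (sorted): 1014, 1654.
Circular molecule, 2 cuts → 2 fragments:
  1654 − 1014 = 640 bp
  wrap: 6887 − 1654 + 1014 = 6247 bp
Sorted largest to smallest: 6247, 640 bp.

6247, 640 bp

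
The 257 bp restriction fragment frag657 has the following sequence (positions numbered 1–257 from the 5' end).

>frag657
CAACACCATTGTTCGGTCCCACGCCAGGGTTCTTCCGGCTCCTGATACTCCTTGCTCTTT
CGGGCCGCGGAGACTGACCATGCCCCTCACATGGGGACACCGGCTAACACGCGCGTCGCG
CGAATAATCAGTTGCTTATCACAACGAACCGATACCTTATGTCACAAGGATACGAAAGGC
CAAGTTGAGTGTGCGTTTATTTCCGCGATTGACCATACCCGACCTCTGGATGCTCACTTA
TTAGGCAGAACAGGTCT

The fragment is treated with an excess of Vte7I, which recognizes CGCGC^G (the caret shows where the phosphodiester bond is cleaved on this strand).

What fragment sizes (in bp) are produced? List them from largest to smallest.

Vte7I sites (CGCGCG) start at positions 110, 117.
Vte7I cuts after base 5 of each site (before the last base), so after positions 114, 121.
Linear molecule, 2 cuts → 3 fragments:
  1–114 → 114 bp
  115–121 → 7 bp
  122–257 → 136 bp
Sorted largest to smallest: 136, 114, 7 bp.

136, 114, 7 bp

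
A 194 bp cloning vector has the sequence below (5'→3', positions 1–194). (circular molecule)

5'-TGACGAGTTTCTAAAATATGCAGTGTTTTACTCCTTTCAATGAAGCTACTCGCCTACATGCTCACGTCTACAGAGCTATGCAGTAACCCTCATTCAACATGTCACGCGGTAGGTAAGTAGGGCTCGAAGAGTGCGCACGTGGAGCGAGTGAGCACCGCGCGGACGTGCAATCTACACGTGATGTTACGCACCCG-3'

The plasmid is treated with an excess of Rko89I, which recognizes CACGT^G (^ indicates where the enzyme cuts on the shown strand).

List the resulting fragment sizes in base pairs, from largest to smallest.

Rko89I sites (CACGTG) start at positions 136, 175.
Rko89I cuts after base 5 of each site (before the last base), so after positions 140, 179.
Circular molecule, 2 cuts → 2 fragments:
  141–179 → 39 bp
  180–194 then 1–140 → 15 + 140 = 155 bp
Sorted largest to smallest: 155, 39 bp.

155, 39 bp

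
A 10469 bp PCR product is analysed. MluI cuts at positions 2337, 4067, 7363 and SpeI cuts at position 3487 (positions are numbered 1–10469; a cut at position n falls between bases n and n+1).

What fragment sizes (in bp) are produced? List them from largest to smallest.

Combined cut positions (sorted): 2337, 3487, 4067, 7363.
Linear molecule, 4 cuts → 5 fragments:
  2337 − 0 = 2337 bp
  3487 − 2337 = 1150 bp
  4067 − 3487 = 580 bp
  7363 − 4067 = 3296 bp
  10469 − 7363 = 3106 bp
Sorted largest to smallest: 3296, 3106, 2337, 1150, 580 bp.

3296, 3106, 2337, 1150, 580 bp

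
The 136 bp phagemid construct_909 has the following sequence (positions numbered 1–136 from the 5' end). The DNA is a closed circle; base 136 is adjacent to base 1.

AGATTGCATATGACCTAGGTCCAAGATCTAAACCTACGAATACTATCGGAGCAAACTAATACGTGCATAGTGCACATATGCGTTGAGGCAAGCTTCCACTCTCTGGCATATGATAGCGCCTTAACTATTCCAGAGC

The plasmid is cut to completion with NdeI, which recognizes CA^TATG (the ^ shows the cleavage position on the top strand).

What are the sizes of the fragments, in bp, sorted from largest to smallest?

NdeI sites (CATATG) start at positions 7, 75, 107.
NdeI cuts after base 2 of each site, so after positions 8, 76, 108.
Circular molecule, 3 cuts → 3 fragments:
  9–76 → 68 bp
  77–108 → 32 bp
  109–136 then 1–8 → 28 + 8 = 36 bp
Sorted largest to smallest: 68, 36, 32 bp.

68, 36, 32 bp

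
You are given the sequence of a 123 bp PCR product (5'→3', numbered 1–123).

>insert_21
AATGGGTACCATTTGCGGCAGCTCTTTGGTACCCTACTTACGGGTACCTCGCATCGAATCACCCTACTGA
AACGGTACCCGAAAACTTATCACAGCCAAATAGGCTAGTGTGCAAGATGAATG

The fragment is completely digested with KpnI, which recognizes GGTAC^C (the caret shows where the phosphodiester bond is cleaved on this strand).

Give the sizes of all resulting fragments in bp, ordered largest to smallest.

45, 31, 23, 15, 9 bp

KpnI sites (GGTACC) start at positions 5, 28, 43, 74.
KpnI cuts after base 5 of each site (before the last base), so after positions 9, 32, 47, 78.
Linear molecule, 4 cuts → 5 fragments:
  1–9 → 9 bp
  10–32 → 23 bp
  33–47 → 15 bp
  48–78 → 31 bp
  79–123 → 45 bp
Sorted largest to smallest: 45, 31, 23, 15, 9 bp.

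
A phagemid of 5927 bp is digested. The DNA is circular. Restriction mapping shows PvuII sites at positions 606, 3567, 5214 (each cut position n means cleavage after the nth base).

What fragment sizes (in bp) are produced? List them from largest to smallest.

Circular molecule, 3 cuts → 3 fragments:
  3567 − 606 = 2961 bp
  5214 − 3567 = 1647 bp
  wrap: 5927 − 5214 + 606 = 1319 bp
Sorted largest to smallest: 2961, 1647, 1319 bp.

2961, 1647, 1319 bp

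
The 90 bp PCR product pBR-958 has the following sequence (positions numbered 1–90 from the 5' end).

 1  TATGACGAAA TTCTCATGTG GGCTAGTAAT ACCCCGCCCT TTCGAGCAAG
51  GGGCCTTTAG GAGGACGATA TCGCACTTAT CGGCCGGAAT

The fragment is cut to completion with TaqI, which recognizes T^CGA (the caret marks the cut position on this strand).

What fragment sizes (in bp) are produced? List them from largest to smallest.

The TaqI site (TCGA) starts at position 42.
TaqI cuts after the first base of each site, so after position 42.
Linear molecule, 1 cut → 2 fragments:
  1–42 → 42 bp
  43–90 → 48 bp
Sorted largest to smallest: 48, 42 bp.

48, 42 bp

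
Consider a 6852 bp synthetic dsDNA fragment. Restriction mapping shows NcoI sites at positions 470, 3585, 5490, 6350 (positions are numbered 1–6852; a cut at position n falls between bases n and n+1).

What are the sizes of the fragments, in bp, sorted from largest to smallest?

Linear molecule, 4 cuts → 5 fragments:
  470 − 0 = 470 bp
  3585 − 470 = 3115 bp
  5490 − 3585 = 1905 bp
  6350 − 5490 = 860 bp
  6852 − 6350 = 502 bp
Sorted largest to smallest: 3115, 1905, 860, 502, 470 bp.

3115, 1905, 860, 502, 470 bp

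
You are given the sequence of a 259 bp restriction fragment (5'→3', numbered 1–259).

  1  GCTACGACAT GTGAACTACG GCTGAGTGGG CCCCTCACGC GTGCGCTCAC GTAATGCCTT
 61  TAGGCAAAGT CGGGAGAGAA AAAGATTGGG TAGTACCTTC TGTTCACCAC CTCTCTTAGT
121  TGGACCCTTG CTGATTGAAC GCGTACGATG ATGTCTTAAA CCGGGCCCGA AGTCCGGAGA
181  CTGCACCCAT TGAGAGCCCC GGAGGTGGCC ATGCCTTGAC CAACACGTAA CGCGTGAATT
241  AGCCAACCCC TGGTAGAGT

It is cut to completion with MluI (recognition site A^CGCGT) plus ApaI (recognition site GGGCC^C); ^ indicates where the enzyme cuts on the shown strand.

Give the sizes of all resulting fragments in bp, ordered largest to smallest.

MluI sites (ACGCGT) start at positions 37, 139, 230.
MluI cuts after the first base of each site, so after positions 37, 139, 230.
ApaI sites (GGGCCC) start at positions 28, 163.
ApaI cuts after base 5 of each site (before the last base), so after positions 32, 167.
Combined cut positions: 32, 37, 139, 167, 230.
Linear molecule, 5 cuts → 6 fragments:
  1–32 → 32 bp
  33–37 → 5 bp
  38–139 → 102 bp
  140–167 → 28 bp
  168–230 → 63 bp
  231–259 → 29 bp
Sorted largest to smallest: 102, 63, 32, 29, 28, 5 bp.

102, 63, 32, 29, 28, 5 bp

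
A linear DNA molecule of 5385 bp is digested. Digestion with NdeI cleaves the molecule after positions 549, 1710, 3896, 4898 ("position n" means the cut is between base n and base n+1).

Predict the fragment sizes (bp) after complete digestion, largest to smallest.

Linear molecule, 4 cuts → 5 fragments:
  549 − 0 = 549 bp
  1710 − 549 = 1161 bp
  3896 − 1710 = 2186 bp
  4898 − 3896 = 1002 bp
  5385 − 4898 = 487 bp
Sorted largest to smallest: 2186, 1161, 1002, 549, 487 bp.

2186, 1161, 1002, 549, 487 bp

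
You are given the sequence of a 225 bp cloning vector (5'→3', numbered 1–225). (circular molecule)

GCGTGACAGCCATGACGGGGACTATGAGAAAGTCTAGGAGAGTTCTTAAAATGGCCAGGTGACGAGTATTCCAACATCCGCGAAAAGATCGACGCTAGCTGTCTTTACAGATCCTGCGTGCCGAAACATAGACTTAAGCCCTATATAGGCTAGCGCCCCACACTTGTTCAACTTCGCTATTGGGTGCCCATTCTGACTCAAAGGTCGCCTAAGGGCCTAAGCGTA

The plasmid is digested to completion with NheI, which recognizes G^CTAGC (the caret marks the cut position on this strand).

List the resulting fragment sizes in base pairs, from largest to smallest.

170, 55 bp

NheI sites (GCTAGC) start at positions 94, 149.
NheI cuts after the first base of each site, so after positions 94, 149.
Circular molecule, 2 cuts → 2 fragments:
  95–149 → 55 bp
  150–225 then 1–94 → 76 + 94 = 170 bp
Sorted largest to smallest: 170, 55 bp.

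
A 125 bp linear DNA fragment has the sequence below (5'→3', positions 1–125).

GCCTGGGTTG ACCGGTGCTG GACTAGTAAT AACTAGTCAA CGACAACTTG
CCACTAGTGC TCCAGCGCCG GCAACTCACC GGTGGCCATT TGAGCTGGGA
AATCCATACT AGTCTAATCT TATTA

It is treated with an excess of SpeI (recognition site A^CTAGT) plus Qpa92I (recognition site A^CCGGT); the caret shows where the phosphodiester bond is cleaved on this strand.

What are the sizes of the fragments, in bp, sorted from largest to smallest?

SpeI sites (ACTAGT) start at positions 22, 32, 53, 108.
SpeI cuts after the first base of each site, so after positions 22, 32, 53, 108.
Qpa92I sites (ACCGGT) start at positions 11, 78.
Qpa92I cuts after the first base of each site, so after positions 11, 78.
Combined cut positions: 11, 22, 32, 53, 78, 108.
Linear molecule, 6 cuts → 7 fragments:
  1–11 → 11 bp
  12–22 → 11 bp
  23–32 → 10 bp
  33–53 → 21 bp
  54–78 → 25 bp
  79–108 → 30 bp
  109–125 → 17 bp
Sorted largest to smallest: 30, 25, 21, 17, 11, 11, 10 bp.

30, 25, 21, 17, 11, 11, 10 bp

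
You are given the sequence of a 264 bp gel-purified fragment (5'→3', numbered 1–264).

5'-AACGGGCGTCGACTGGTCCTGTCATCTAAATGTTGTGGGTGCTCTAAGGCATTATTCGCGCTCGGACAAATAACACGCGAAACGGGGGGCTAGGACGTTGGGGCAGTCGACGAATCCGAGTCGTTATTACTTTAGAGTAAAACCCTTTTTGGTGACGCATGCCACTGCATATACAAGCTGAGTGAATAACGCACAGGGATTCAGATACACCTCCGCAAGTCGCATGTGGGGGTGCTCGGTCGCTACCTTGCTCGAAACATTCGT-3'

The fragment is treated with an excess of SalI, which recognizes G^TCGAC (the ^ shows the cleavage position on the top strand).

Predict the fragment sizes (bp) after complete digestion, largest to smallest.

SalI sites (GTCGAC) start at positions 8, 106.
SalI cuts after the first base of each site, so after positions 8, 106.
Linear molecule, 2 cuts → 3 fragments:
  1–8 → 8 bp
  9–106 → 98 bp
  107–264 → 158 bp
Sorted largest to smallest: 158, 98, 8 bp.

158, 98, 8 bp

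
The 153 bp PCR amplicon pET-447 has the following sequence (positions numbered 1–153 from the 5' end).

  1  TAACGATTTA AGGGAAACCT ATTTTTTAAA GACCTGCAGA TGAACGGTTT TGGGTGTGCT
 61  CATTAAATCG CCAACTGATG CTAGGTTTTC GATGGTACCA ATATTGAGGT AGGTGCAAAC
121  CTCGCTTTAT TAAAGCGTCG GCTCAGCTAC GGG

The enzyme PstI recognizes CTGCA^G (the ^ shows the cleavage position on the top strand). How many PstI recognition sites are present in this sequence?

CTGCAG occurs starting at position 34.
PstI cuts at 1 site.

1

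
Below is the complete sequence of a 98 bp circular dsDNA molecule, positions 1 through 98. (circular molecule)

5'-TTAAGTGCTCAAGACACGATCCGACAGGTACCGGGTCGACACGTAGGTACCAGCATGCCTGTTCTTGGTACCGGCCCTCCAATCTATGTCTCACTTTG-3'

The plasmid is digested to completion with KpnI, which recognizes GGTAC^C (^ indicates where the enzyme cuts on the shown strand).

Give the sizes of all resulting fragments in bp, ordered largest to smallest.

58, 21, 19 bp

KpnI sites (GGTACC) start at positions 27, 46, 67.
KpnI cuts after base 5 of each site (before the last base), so after positions 31, 50, 71.
Circular molecule, 3 cuts → 3 fragments:
  32–50 → 19 bp
  51–71 → 21 bp
  72–98 then 1–31 → 27 + 31 = 58 bp
Sorted largest to smallest: 58, 21, 19 bp.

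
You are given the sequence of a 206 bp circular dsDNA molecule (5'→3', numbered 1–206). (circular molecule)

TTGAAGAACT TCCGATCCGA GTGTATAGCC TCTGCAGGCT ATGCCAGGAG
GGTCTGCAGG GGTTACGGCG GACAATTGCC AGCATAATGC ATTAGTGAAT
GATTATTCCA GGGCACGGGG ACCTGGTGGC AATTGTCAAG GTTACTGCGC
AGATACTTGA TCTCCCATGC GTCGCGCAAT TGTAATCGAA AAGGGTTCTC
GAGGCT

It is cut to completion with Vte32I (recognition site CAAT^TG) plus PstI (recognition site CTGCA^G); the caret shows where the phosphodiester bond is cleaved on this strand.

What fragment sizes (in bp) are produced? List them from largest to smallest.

Vte32I sites (CAATTG) start at positions 73, 130, 177.
Vte32I cuts after base 4 of each site, so after positions 76, 133, 180.
PstI sites (CTGCAG) start at positions 32, 54.
PstI cuts after base 5 of each site (before the last base), so after positions 36, 58.
Combined cut positions: 36, 58, 76, 133, 180.
Circular molecule, 5 cuts → 5 fragments:
  37–58 → 22 bp
  59–76 → 18 bp
  77–133 → 57 bp
  134–180 → 47 bp
  181–206 then 1–36 → 26 + 36 = 62 bp
Sorted largest to smallest: 62, 57, 47, 22, 18 bp.

62, 57, 47, 22, 18 bp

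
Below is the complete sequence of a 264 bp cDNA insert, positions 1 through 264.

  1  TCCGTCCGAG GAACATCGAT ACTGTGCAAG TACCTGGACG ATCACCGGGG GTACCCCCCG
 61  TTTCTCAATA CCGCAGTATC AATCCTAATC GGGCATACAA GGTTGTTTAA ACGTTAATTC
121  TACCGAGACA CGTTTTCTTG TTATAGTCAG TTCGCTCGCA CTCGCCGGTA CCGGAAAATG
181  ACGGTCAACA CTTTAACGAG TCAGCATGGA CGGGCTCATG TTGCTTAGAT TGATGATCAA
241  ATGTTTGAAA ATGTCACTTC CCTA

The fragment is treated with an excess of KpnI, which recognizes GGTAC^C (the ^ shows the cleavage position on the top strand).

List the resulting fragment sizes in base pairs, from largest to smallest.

117, 93, 54 bp

KpnI sites (GGTACC) start at positions 50, 167.
KpnI cuts after base 5 of each site (before the last base), so after positions 54, 171.
Linear molecule, 2 cuts → 3 fragments:
  1–54 → 54 bp
  55–171 → 117 bp
  172–264 → 93 bp
Sorted largest to smallest: 117, 93, 54 bp.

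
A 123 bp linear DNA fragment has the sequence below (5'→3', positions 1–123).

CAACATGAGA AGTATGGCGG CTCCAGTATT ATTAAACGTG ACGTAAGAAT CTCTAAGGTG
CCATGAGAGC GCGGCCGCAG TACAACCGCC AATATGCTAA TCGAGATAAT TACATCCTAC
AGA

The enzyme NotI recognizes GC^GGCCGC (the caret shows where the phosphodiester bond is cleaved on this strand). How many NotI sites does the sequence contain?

1

GCGGCCGC occurs starting at position 71.
NotI cuts at 1 site.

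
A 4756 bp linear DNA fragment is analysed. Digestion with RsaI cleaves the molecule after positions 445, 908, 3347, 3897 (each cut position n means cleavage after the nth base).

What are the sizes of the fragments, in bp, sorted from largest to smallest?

Linear molecule, 4 cuts → 5 fragments:
  445 − 0 = 445 bp
  908 − 445 = 463 bp
  3347 − 908 = 2439 bp
  3897 − 3347 = 550 bp
  4756 − 3897 = 859 bp
Sorted largest to smallest: 2439, 859, 550, 463, 445 bp.

2439, 859, 550, 463, 445 bp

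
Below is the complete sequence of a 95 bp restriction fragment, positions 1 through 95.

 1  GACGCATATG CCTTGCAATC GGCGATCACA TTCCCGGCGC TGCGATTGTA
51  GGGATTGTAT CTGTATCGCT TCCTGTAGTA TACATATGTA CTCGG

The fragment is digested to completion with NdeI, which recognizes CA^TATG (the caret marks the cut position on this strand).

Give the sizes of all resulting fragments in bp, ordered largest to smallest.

78, 11, 6 bp

NdeI sites (CATATG) start at positions 5, 83.
NdeI cuts after base 2 of each site, so after positions 6, 84.
Linear molecule, 2 cuts → 3 fragments:
  1–6 → 6 bp
  7–84 → 78 bp
  85–95 → 11 bp
Sorted largest to smallest: 78, 11, 6 bp.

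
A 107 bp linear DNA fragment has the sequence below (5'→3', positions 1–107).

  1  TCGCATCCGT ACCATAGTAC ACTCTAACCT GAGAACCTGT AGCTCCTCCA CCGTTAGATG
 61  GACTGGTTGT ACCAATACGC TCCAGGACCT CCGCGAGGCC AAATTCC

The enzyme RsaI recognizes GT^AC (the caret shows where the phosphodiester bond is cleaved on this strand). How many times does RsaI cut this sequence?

3

GTAC occurs starting at positions 9, 17, 69.
RsaI cuts at 3 sites.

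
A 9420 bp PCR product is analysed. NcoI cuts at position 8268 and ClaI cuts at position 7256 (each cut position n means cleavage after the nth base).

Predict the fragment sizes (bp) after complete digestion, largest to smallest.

Combined cut positions (sorted): 7256, 8268.
Linear molecule, 2 cuts → 3 fragments:
  7256 − 0 = 7256 bp
  8268 − 7256 = 1012 bp
  9420 − 8268 = 1152 bp
Sorted largest to smallest: 7256, 1152, 1012 bp.

7256, 1152, 1012 bp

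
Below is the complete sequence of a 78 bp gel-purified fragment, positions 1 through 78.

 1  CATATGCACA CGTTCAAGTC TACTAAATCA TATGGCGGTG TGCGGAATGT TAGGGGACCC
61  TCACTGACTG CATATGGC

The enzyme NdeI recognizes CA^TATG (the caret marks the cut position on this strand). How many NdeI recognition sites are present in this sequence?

3

CATATG occurs starting at positions 1, 29, 71.
NdeI cuts at 3 sites.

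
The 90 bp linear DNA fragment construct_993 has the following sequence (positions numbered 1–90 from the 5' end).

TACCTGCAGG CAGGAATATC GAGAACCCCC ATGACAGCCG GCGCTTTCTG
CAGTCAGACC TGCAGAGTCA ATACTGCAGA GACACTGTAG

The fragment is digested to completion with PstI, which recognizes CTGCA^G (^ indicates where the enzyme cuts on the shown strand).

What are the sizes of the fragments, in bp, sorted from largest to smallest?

44, 14, 12, 12, 8 bp

PstI sites (CTGCAG) start at positions 4, 48, 60, 74.
PstI cuts after base 5 of each site (before the last base), so after positions 8, 52, 64, 78.
Linear molecule, 4 cuts → 5 fragments:
  1–8 → 8 bp
  9–52 → 44 bp
  53–64 → 12 bp
  65–78 → 14 bp
  79–90 → 12 bp
Sorted largest to smallest: 44, 14, 12, 12, 8 bp.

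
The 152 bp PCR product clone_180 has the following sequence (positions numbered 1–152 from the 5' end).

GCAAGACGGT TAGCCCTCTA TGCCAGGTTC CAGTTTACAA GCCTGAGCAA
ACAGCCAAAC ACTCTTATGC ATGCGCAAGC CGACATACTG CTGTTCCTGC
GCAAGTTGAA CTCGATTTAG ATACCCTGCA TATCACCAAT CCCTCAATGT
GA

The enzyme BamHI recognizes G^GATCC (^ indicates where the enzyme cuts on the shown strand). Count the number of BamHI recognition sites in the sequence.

0

No occurrence of GGATCC is present in the sequence.
BamHI does not cut: 0 sites.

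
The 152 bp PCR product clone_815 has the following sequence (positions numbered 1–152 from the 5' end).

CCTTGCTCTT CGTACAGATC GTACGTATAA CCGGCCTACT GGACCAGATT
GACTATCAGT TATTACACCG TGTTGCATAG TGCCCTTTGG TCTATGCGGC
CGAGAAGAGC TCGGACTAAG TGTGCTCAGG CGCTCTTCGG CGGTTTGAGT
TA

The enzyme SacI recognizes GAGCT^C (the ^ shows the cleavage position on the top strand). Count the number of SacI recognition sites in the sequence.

GAGCTC occurs starting at position 107.
SacI cuts at 1 site.

1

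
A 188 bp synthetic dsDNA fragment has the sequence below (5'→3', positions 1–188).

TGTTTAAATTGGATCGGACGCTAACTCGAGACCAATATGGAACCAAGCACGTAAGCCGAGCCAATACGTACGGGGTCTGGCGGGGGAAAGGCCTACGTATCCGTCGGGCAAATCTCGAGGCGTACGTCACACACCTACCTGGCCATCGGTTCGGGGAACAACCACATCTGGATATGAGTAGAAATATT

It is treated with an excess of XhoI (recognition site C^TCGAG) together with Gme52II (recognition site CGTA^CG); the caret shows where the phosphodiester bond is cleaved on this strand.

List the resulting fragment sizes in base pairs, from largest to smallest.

XhoI sites (CTCGAG) start at positions 25, 114.
XhoI cuts after the first base of each site, so after positions 25, 114.
Gme52II sites (CGTACG) start at positions 67, 121.
Gme52II cuts after base 4 of each site, so after positions 70, 124.
Combined cut positions: 25, 70, 114, 124.
Linear molecule, 4 cuts → 5 fragments:
  1–25 → 25 bp
  26–70 → 45 bp
  71–114 → 44 bp
  115–124 → 10 bp
  125–188 → 64 bp
Sorted largest to smallest: 64, 45, 44, 25, 10 bp.

64, 45, 44, 25, 10 bp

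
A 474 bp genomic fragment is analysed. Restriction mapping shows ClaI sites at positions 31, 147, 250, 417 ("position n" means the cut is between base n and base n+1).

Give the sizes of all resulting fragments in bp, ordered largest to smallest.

Linear molecule, 4 cuts → 5 fragments:
  31 − 0 = 31 bp
  147 − 31 = 116 bp
  250 − 147 = 103 bp
  417 − 250 = 167 bp
  474 − 417 = 57 bp
Sorted largest to smallest: 167, 116, 103, 57, 31 bp.

167, 116, 103, 57, 31 bp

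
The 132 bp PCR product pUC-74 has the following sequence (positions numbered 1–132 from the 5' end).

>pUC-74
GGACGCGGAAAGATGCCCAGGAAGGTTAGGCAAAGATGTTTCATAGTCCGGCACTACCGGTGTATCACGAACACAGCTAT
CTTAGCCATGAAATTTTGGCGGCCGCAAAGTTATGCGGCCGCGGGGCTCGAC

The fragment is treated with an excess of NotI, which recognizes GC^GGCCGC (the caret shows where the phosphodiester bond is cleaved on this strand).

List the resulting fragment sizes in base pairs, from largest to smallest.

100, 16, 16 bp

NotI sites (GCGGCCGC) start at positions 99, 115.
NotI cuts after base 2 of each site, so after positions 100, 116.
Linear molecule, 2 cuts → 3 fragments:
  1–100 → 100 bp
  101–116 → 16 bp
  117–132 → 16 bp
Sorted largest to smallest: 100, 16, 16 bp.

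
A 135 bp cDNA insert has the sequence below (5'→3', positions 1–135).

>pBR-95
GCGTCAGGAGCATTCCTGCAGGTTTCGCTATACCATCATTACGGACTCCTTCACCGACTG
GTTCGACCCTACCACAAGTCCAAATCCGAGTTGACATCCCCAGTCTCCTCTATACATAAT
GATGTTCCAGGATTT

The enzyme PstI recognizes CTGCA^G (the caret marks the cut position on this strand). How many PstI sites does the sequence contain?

1

CTGCAG occurs starting at position 16.
PstI cuts at 1 site.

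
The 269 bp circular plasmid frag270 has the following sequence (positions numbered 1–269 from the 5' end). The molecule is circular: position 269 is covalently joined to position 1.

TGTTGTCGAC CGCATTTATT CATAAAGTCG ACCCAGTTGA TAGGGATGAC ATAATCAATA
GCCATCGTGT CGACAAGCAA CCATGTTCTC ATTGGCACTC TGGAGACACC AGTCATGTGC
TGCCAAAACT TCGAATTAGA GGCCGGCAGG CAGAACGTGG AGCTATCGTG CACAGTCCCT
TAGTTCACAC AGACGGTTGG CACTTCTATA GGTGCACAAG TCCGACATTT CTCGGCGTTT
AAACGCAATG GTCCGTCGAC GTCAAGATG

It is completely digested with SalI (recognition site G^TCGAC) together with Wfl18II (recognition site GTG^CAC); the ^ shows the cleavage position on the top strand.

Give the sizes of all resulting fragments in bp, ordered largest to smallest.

101, 44, 42, 41, 22, 19 bp

SalI sites (GTCGAC) start at positions 5, 27, 69, 255.
SalI cuts after the first base of each site, so after positions 5, 27, 69, 255.
Wfl18II sites (GTGCAC) start at positions 168, 212.
Wfl18II cuts after base 3 of each site, so after positions 170, 214.
Combined cut positions: 5, 27, 69, 170, 214, 255.
Circular molecule, 6 cuts → 6 fragments:
  6–27 → 22 bp
  28–69 → 42 bp
  70–170 → 101 bp
  171–214 → 44 bp
  215–255 → 41 bp
  256–269 then 1–5 → 14 + 5 = 19 bp
Sorted largest to smallest: 101, 44, 42, 41, 22, 19 bp.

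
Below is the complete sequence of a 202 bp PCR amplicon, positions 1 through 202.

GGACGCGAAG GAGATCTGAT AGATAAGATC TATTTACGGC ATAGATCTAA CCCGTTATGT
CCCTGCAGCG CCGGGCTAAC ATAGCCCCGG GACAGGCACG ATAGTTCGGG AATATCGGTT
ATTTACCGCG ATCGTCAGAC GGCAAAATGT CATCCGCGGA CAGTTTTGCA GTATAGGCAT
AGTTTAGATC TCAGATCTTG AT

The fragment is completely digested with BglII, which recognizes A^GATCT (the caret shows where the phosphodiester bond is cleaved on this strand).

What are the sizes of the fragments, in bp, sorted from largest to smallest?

143, 17, 14, 12, 9, 7 bp

BglII sites (AGATCT) start at positions 12, 26, 43, 186, 193.
BglII cuts after the first base of each site, so after positions 12, 26, 43, 186, 193.
Linear molecule, 5 cuts → 6 fragments:
  1–12 → 12 bp
  13–26 → 14 bp
  27–43 → 17 bp
  44–186 → 143 bp
  187–193 → 7 bp
  194–202 → 9 bp
Sorted largest to smallest: 143, 17, 14, 12, 9, 7 bp.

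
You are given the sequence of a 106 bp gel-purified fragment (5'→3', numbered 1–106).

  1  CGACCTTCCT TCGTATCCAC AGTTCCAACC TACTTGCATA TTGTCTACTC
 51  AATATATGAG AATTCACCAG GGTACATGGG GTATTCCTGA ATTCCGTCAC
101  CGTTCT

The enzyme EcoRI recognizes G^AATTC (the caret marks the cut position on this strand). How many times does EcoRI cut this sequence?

2

GAATTC occurs starting at positions 60, 89.
EcoRI cuts at 2 sites.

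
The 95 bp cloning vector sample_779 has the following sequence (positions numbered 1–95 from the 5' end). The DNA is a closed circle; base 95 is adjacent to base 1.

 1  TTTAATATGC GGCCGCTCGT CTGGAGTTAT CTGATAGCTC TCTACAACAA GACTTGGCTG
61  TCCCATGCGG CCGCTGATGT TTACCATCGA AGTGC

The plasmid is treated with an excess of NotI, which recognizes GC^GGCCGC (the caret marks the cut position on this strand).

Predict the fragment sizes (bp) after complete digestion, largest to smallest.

NotI sites (GCGGCCGC) start at positions 9, 67.
NotI cuts after base 2 of each site, so after positions 10, 68.
Circular molecule, 2 cuts → 2 fragments:
  11–68 → 58 bp
  69–95 then 1–10 → 27 + 10 = 37 bp
Sorted largest to smallest: 58, 37 bp.

58, 37 bp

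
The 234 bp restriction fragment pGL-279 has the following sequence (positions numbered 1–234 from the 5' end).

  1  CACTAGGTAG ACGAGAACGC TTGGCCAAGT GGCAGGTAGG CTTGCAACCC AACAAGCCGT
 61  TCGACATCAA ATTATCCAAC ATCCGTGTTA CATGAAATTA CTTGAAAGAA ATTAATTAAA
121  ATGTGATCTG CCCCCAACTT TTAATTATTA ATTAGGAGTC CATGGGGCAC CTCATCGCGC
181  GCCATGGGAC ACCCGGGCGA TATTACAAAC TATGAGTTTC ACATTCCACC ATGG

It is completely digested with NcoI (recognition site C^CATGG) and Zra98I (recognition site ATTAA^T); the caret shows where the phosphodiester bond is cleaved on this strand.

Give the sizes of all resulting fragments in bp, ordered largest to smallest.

115, 47, 36, 22, 9, 5 bp

NcoI sites (CCATGG) start at positions 160, 182, 229.
NcoI cuts after the first base of each site, so after positions 160, 182, 229.
Zra98I sites (ATTAAT) start at positions 111, 147.
Zra98I cuts after base 5 of each site (before the last base), so after positions 115, 151.
Combined cut positions: 115, 151, 160, 182, 229.
Linear molecule, 5 cuts → 6 fragments:
  1–115 → 115 bp
  116–151 → 36 bp
  152–160 → 9 bp
  161–182 → 22 bp
  183–229 → 47 bp
  230–234 → 5 bp
Sorted largest to smallest: 115, 47, 36, 22, 9, 5 bp.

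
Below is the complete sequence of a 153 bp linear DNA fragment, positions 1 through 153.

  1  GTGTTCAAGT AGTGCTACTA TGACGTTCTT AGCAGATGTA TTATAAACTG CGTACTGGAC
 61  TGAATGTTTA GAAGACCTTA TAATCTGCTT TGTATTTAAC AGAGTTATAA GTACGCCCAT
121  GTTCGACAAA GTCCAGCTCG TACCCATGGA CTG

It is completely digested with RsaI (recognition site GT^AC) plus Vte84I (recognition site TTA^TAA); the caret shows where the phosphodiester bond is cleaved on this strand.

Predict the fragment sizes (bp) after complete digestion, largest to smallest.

RsaI sites (GTAC) start at positions 52, 111, 140.
RsaI cuts after base 2 of each site, so after positions 53, 112, 141.
Vte84I sites (TTATAA) start at positions 41, 78, 105.
Vte84I cuts after base 3 of each site, so after positions 43, 80, 107.
Combined cut positions: 43, 53, 80, 107, 112, 141.
Linear molecule, 6 cuts → 7 fragments:
  1–43 → 43 bp
  44–53 → 10 bp
  54–80 → 27 bp
  81–107 → 27 bp
  108–112 → 5 bp
  113–141 → 29 bp
  142–153 → 12 bp
Sorted largest to smallest: 43, 29, 27, 27, 12, 10, 5 bp.

43, 29, 27, 27, 12, 10, 5 bp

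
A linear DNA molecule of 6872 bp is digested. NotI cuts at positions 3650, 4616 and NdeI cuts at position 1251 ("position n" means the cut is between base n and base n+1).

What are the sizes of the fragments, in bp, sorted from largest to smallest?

Combined cut positions (sorted): 1251, 3650, 4616.
Linear molecule, 3 cuts → 4 fragments:
  1251 − 0 = 1251 bp
  3650 − 1251 = 2399 bp
  4616 − 3650 = 966 bp
  6872 − 4616 = 2256 bp
Sorted largest to smallest: 2399, 2256, 1251, 966 bp.

2399, 2256, 1251, 966 bp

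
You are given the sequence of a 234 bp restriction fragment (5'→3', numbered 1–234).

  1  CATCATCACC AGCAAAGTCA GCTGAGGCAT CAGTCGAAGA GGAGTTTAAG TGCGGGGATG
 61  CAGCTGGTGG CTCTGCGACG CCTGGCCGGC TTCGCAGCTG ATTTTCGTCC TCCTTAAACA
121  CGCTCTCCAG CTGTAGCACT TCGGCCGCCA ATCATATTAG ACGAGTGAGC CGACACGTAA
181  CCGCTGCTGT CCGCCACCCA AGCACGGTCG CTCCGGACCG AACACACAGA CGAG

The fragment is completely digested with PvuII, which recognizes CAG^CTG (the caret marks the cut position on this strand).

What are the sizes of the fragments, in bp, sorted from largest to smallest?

PvuII sites (CAGCTG) start at positions 19, 61, 95, 128.
PvuII cuts after base 3 of each site, so after positions 21, 63, 97, 130.
Linear molecule, 4 cuts → 5 fragments:
  1–21 → 21 bp
  22–63 → 42 bp
  64–97 → 34 bp
  98–130 → 33 bp
  131–234 → 104 bp
Sorted largest to smallest: 104, 42, 34, 33, 21 bp.

104, 42, 34, 33, 21 bp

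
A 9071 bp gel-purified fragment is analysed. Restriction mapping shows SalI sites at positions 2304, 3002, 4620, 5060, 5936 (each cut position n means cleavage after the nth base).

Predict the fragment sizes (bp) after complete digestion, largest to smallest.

Linear molecule, 5 cuts → 6 fragments:
  2304 − 0 = 2304 bp
  3002 − 2304 = 698 bp
  4620 − 3002 = 1618 bp
  5060 − 4620 = 440 bp
  5936 − 5060 = 876 bp
  9071 − 5936 = 3135 bp
Sorted largest to smallest: 3135, 2304, 1618, 876, 698, 440 bp.

3135, 2304, 1618, 876, 698, 440 bp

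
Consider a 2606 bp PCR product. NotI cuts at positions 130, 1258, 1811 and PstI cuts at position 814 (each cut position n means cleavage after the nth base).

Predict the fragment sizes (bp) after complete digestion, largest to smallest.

Combined cut positions (sorted): 130, 814, 1258, 1811.
Linear molecule, 4 cuts → 5 fragments:
  130 − 0 = 130 bp
  814 − 130 = 684 bp
  1258 − 814 = 444 bp
  1811 − 1258 = 553 bp
  2606 − 1811 = 795 bp
Sorted largest to smallest: 795, 684, 553, 444, 130 bp.

795, 684, 553, 444, 130 bp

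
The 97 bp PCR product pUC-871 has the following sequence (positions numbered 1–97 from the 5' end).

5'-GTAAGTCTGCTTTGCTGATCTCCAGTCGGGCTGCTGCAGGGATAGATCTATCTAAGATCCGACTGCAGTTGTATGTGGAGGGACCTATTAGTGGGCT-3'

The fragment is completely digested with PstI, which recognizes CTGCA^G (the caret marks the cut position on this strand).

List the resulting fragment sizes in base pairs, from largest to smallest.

PstI sites (CTGCAG) start at positions 34, 63.
PstI cuts after base 5 of each site (before the last base), so after positions 38, 67.
Linear molecule, 2 cuts → 3 fragments:
  1–38 → 38 bp
  39–67 → 29 bp
  68–97 → 30 bp
Sorted largest to smallest: 38, 30, 29 bp.

38, 30, 29 bp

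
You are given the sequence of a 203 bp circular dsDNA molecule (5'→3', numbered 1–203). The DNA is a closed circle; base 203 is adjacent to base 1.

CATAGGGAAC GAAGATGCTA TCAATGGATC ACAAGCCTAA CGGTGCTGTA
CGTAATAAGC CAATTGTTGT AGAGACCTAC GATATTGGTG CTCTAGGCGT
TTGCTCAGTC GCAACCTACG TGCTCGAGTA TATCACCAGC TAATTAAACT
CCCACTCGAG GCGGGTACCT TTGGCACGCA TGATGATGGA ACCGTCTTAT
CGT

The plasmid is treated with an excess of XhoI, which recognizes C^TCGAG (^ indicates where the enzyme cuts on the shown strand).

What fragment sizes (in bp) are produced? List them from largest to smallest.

XhoI sites (CTCGAG) start at positions 123, 155.
XhoI cuts after the first base of each site, so after positions 123, 155.
Circular molecule, 2 cuts → 2 fragments:
  124–155 → 32 bp
  156–203 then 1–123 → 48 + 123 = 171 bp
Sorted largest to smallest: 171, 32 bp.

171, 32 bp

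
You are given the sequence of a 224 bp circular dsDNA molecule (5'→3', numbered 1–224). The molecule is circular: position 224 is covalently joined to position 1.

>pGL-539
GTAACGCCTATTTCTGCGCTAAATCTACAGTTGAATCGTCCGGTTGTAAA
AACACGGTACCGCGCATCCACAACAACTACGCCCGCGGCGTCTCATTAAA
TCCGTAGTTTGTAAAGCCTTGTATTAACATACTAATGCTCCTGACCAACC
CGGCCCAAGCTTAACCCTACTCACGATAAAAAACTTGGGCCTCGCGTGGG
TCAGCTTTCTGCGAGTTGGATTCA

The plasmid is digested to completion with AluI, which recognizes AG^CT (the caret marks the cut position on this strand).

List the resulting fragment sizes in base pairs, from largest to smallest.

179, 45 bp

AluI sites (AGCT) start at positions 158, 203.
AluI cuts after base 2 of each site, so after positions 159, 204.
Circular molecule, 2 cuts → 2 fragments:
  160–204 → 45 bp
  205–224 then 1–159 → 20 + 159 = 179 bp
Sorted largest to smallest: 179, 45 bp.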